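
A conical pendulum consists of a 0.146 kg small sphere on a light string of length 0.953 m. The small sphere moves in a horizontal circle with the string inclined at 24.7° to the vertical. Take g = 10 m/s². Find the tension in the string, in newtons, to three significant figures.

1.61 N

Vertically the bob has no acceleration, so T cosθ = mg.
T = mg/cosθ = 0.146 × 10.0 / cos 24.7° = 1.460/0.9085 = 1.607 N.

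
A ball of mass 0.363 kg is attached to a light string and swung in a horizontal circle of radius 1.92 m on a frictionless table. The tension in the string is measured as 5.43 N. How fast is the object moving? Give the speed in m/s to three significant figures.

5.36 m/s

T = m v²/r ⇒ v = √(T r / m) = √(5.43 × 1.92 / 0.363) = √28.72 = 5.359 m/s.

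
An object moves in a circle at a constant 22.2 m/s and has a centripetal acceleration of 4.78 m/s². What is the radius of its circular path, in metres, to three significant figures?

103 m

a_c = v²/r ⇒ r = v²/a_c = (22.2)²/4.78 = 492.8/4.78 = 103.1 m.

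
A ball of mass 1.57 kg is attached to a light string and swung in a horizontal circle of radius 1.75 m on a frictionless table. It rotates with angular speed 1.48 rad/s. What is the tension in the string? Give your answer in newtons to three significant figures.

v = ωr = 1.48 × 1.75 = 2.590 m/s.
The tension is the only horizontal force, so it supplies the full centripetal force: T = m v²/r = 1.57 × (2.590)²/1.75 = 1.57 × 6.708/1.75 = 6.018 N.

6.02 N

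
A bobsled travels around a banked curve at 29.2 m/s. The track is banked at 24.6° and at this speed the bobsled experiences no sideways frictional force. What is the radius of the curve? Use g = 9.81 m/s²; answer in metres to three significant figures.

Frictionless banking: tanθ = v²/(rg), so r = v²/(g tanθ).
r = (29.2)²/(9.81 × tan 24.6°) = 852.6/(9.81 × 0.4578) = 852.6/4.491 = 189.8 m.

190 m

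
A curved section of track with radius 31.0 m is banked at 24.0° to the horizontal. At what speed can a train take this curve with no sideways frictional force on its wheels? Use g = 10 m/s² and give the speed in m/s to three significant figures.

On a frictionless banked curve, N sinθ = mv²/r and N cosθ = mg, so tanθ = v²/(rg).
v = √(r g tanθ) = √(31.0 × 10.0 × tan 24.0°) = √(31.0 × 10.0 × 0.4452) = √138.0 = 11.75 m/s.

11.7 m/s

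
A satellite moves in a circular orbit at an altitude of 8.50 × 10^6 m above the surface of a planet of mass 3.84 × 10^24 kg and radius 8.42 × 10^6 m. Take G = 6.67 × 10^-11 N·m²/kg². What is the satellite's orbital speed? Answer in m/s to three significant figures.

3890 m/s

Orbital radius r = R + h = 8.42 × 10^6 + 8.50 × 10^6 = 1.692 × 10^7 m.
Gravity supplies the centripetal force: G M m / r² = m v² / r, so v = √(GM/r).
v = √(6.67 × 10^-11 × 3.84 × 10^24 / 1.692 × 10^7) = √(1.514 × 10^7) = 3891 m/s.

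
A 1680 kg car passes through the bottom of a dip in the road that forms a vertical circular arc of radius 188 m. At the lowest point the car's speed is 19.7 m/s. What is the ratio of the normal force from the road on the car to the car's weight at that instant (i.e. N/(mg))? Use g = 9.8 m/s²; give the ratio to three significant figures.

1.21

At the bottom, N − mg = mv²/r, so N = m(v²/r + g) and N/(mg) = v²/(rg) + 1 = (19.7)²/(188 × 9.8) + 1 = 0.2106 + 1 = 1.211.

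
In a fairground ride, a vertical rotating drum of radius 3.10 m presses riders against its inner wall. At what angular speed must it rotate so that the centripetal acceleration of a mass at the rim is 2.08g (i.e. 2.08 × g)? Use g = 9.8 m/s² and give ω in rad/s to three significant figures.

Centripetal acceleration a_c = ω²r. Setting ω²r = 2.08g:
ω = √(2.08g / r) = √(2.08 × 9.8 / 3.10) = √6.575 = 2.564 rad/s.

2.56 rad/s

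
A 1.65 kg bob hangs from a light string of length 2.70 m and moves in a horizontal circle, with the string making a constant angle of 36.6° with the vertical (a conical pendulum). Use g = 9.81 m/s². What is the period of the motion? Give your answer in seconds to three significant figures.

r = L sinθ = 1.610 m. From T sinθ = mω²r and T cosθ = mg: tanθ = ω²r/g, so ω² = g tanθ / r = g/(L cosθ).
ω = √(g/(L cosθ)) = √(9.81/(2.70 × 0.8028)) = √4.526 = 2.127 rad/s.
Period = 2π/ω = 2.953 s.

2.95 s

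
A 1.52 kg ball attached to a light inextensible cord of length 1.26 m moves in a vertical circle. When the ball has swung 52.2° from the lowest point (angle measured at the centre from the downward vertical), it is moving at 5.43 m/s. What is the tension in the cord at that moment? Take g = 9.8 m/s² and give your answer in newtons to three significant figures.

Take the radial direction toward the centre of the circle as positive. The component of the weight along the string toward the centre is −mg cos φ (φ measured from the bottom), so Newton's second law along the string gives T − mg cos φ = m v²/r.
cos 52.2° = 0.6129, so T = m(v²/r + g cos φ) = 1.52 × ((5.43)²/1.26 + 9.8 × 0.6129) = 1.52 × (23.40 + (6.006)) = 1.52 × 29.41 = 44.70 N.

44.7 N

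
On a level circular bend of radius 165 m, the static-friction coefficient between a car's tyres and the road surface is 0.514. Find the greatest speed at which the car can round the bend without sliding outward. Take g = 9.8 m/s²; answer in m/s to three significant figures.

28.8 m/s

The only inward force on a level bend is static friction, so at the limit f_s = μ_s N = μ_s m g = m v²/r.
Mass cancels: v_max = √(μ_s g r) = √(0.514 × 9.8 × 165) = √831.1 = 28.83 m/s.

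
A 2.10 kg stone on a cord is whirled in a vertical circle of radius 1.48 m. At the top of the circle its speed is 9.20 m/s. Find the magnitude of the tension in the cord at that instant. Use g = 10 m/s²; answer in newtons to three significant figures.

99.1 N

At the top, both T and the weight mg point inward (toward the centre), so T + mg = mv²/r.
T = m(v²/r − g) = 2.10 × ((9.20)²/1.48 − 10.0) = 2.10 × (57.19 − 10.0) = 2.10 × 47.19 = 99.10 N.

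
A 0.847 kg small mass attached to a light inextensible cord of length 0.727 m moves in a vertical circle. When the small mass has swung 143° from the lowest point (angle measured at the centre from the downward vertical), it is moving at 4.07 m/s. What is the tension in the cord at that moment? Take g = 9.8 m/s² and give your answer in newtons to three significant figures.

12.7 N

Take the radial direction toward the centre of the circle as positive. The component of the weight along the string toward the centre is −mg cos φ (φ measured from the bottom), so Newton's second law along the string gives T − mg cos φ = m v²/r.
cos 143° = -0.7986, so T = m(v²/r + g cos φ) = 0.847 × ((4.07)²/0.727 + 9.8 × -0.7986) = 0.847 × (22.79 + (-7.827)) = 0.847 × 14.96 = 12.67 N.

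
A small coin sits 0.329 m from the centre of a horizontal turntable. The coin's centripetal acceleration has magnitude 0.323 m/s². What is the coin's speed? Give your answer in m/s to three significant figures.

a_c = v²/r ⇒ v = √(a_c · r) = √(0.323 × 0.329) = √0.1063 = 0.3260 m/s.

0.326 m/s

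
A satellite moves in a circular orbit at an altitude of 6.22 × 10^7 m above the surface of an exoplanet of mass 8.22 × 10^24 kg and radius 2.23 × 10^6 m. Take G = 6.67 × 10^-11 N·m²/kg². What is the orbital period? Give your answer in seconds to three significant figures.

r = R + h = 2.23 × 10^6 + 6.22 × 10^7 = 6.443 × 10^7 m. Gravity provides the centripetal force: G M m / r² = m v² / r ⇒ v = √(GM/r) = 2917 m/s.
T = 2πr/v = 2π × 6.443 × 10^7 / 2917 = 138800 s.

139000 s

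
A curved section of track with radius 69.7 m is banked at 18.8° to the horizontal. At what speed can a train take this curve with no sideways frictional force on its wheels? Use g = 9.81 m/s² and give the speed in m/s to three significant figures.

On a frictionless banked curve, N sinθ = mv²/r and N cosθ = mg, so tanθ = v²/(rg).
v = √(r g tanθ) = √(69.7 × 9.81 × tan 18.8°) = √(69.7 × 9.81 × 0.3404) = √232.8 = 15.26 m/s.

15.3 m/s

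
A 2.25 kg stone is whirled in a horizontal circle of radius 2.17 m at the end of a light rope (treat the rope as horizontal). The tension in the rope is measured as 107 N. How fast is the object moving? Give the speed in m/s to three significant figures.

T = m v²/r ⇒ v = √(T r / m) = √(107 × 2.17 / 2.25) = √103.2 = 10.16 m/s.

10.2 m/s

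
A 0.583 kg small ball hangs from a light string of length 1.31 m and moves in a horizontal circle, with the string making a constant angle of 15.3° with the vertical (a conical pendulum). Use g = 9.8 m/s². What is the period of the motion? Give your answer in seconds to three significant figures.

r = L sinθ = 0.3457 m. From T sinθ = mω²r and T cosθ = mg: tanθ = ω²r/g, so ω² = g tanθ / r = g/(L cosθ).
ω = √(g/(L cosθ)) = √(9.8/(1.31 × 0.9646)) = √7.756 = 2.785 rad/s.
Period = 2π/ω = 2.256 s.

2.26 s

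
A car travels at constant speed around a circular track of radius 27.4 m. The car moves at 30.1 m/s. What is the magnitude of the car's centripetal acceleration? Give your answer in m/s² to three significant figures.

33.1 m/s²

a_c = v²/r = (30.10)²/27.4 = 906.0/27.4 = 33.07 m/s².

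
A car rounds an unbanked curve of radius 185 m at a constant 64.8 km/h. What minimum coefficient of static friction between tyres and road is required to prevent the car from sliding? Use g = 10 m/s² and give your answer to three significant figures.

0.175

v = 64.8/3.6 = 18.00 m/s.
Friction provides the centripetal force: μ_s m g = m v²/r, so μ_s = v²/(g r) = (18.00)²/(10.0 × 185) = 324.0/1850 = 0.1751.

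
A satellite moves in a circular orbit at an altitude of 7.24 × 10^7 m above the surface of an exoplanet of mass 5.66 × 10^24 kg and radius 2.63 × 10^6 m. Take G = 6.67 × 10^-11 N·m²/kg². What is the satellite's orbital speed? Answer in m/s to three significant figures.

Orbital radius r = R + h = 2.63 × 10^6 + 7.24 × 10^7 = 7.503 × 10^7 m.
Gravity supplies the centripetal force: G M m / r² = m v² / r, so v = √(GM/r).
v = √(6.67 × 10^-11 × 5.66 × 10^24 / 7.503 × 10^7) = √(5.032 × 10^6) = 2243 m/s.

2240 m/s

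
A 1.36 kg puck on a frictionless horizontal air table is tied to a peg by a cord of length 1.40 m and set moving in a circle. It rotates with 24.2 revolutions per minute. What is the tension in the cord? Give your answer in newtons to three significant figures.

12.2 N

ω = 24.2 rev/min × 2π/60 = 2.534 rad/s, so v = ωr = 2.534 × 1.40 = 3.548 m/s.
The tension is the only horizontal force, so it supplies the full centripetal force: T = m v²/r = 1.36 × (3.548)²/1.40 = 1.36 × 12.59/1.40 = 12.23 N.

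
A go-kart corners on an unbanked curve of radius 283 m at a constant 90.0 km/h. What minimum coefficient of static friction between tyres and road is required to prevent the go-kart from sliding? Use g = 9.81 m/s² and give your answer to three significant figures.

v = 90.0/3.6 = 25.00 m/s.
Friction provides the centripetal force: μ_s m g = m v²/r, so μ_s = v²/(g r) = (25.00)²/(9.81 × 283) = 625.0/2776 = 0.2251.

0.225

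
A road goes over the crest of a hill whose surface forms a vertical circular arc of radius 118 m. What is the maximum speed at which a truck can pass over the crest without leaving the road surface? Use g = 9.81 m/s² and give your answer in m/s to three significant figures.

34.0 m/s

At the crest the centre of the circle is below the truck, so the net downward (centripetal) force is mg − N = mv²/r.
The truck leaves the road when N → 0, giving v_max = √(g r) = √(9.81 × 118) = 34.02 m/s.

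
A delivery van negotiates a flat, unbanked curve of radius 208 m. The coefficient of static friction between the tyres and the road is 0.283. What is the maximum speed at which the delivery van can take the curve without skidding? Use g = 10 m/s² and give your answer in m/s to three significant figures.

24.3 m/s

On a flat curve, static friction is the only horizontal force, so it must supply the full centripetal force: μ_s m g = m v²/r.
Mass cancels: v_max = √(μ_s g r) = √(0.283 × 10.0 × 208) = √588.6 = 24.26 m/s.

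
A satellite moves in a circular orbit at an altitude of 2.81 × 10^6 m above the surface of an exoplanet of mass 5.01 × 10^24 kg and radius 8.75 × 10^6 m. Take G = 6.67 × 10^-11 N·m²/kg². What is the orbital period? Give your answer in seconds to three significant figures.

r = R + h = 8.75 × 10^6 + 2.81 × 10^6 = 1.156 × 10^7 m. Gravity provides the centripetal force: G M m / r² = m v² / r ⇒ v = √(GM/r) = 5377 m/s.
T = 2πr/v = 2π × 1.156 × 10^7 / 5377 = 13510 s.

13500 s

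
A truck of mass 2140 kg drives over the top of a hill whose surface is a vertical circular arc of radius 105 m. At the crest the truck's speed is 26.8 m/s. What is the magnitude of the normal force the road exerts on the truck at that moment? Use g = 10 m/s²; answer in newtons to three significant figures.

At the crest the centripetal acceleration points downward (toward the centre of the arc), so mg − N = mv²/r.
N = m(g − v²/r) = 2140 × (10.0 − (26.8)²/105) = 2140 × (10.0 − 6.840) = 2140 × 3.160 = 6762 N.

6760 N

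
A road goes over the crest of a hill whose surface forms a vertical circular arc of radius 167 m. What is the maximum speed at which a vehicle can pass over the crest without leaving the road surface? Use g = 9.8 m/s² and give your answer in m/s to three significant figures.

At the crest the centre of the circle is below the vehicle, so the net downward (centripetal) force is mg − N = mv²/r.
The vehicle leaves the road when N → 0, giving v_max = √(g r) = √(9.8 × 167) = 40.45 m/s.

40.5 m/s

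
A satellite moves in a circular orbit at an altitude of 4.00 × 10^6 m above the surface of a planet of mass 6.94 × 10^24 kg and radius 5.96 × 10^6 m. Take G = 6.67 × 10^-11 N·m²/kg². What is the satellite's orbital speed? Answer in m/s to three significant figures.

Orbital radius r = R + h = 5.96 × 10^6 + 4.00 × 10^6 = 9.960 × 10^6 m.
Gravity supplies the centripetal force: G M m / r² = m v² / r, so v = √(GM/r).
v = √(6.67 × 10^-11 × 6.94 × 10^24 / 9.960 × 10^6) = √(4.648 × 10^7) = 6817 m/s.

6820 m/s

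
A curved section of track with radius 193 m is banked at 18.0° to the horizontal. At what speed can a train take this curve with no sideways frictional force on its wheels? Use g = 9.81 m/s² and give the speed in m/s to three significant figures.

24.8 m/s

On a frictionless banked curve, N sinθ = mv²/r and N cosθ = mg, so tanθ = v²/(rg).
v = √(r g tanθ) = √(193 × 9.81 × tan 18.0°) = √(193 × 9.81 × 0.3249) = √615.2 = 24.80 m/s.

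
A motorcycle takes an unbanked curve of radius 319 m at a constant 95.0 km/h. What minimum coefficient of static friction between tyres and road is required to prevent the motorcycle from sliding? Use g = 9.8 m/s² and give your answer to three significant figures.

0.223

v = 95.0/3.6 = 26.39 m/s.
Friction provides the centripetal force: μ_s m g = m v²/r, so μ_s = v²/(g r) = (26.39)²/(9.8 × 319) = 696.4/3126 = 0.2228.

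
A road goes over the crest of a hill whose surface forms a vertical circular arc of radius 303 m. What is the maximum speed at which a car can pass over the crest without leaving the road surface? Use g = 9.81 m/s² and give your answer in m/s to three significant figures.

At the crest the centre of the circle is below the car, so the net downward (centripetal) force is mg − N = mv²/r.
The car leaves the road when N → 0, giving v_max = √(g r) = √(9.81 × 303) = 54.52 m/s.

54.5 m/s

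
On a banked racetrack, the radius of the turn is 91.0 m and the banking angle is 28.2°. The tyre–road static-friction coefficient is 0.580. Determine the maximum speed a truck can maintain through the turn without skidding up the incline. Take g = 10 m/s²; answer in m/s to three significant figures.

38.4 m/s

At the maximum speed, friction acts down the slope at its limiting value f = μN. Radially (horizontal, toward centre): N sinθ + μN cosθ = mv²/r. Vertically: N cosθ − μN sinθ = mg.
Dividing: v² = r g (sinθ + μcosθ)/(cosθ − μsinθ).
sinθ + μcosθ = 0.4726 + 0.580×0.8813 = 0.9837; cosθ − μsinθ = 0.8813 − 0.580×0.4726 = 0.6072.
v² = 91.0 × 10.0 × 0.9837/0.6072 = 1474 m²/s², so v = 38.40 m/s.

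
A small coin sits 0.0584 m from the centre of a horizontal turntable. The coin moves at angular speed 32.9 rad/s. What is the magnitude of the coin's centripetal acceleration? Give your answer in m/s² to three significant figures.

63.2 m/s²

v = ωr = 32.9 × 0.0584 = 1.921 m/s.
a_c = v²/r = (1.921)²/0.0584 = 3.692/0.0584 = 63.21 m/s².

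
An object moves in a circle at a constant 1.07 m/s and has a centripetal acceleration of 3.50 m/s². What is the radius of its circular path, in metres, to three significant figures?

a_c = v²/r ⇒ r = v²/a_c = (1.07)²/3.50 = 1.145/3.50 = 0.3271 m.

0.327 m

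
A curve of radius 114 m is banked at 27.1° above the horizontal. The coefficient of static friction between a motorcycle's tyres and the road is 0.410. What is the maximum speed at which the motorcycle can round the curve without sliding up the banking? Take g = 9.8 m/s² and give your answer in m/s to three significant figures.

At the maximum speed, friction acts down the slope at its limiting value f = μN. Radially (horizontal, toward centre): N sinθ + μN cosθ = mv²/r. Vertically: N cosθ − μN sinθ = mg.
Dividing: v² = r g (sinθ + μcosθ)/(cosθ − μsinθ).
sinθ + μcosθ = 0.4555 + 0.410×0.8902 = 0.8205; cosθ − μsinθ = 0.8902 − 0.410×0.4555 = 0.7034.
v² = 114 × 9.8 × 0.8205/0.7034 = 1303 m²/s², so v = 36.10 m/s.

36.1 m/s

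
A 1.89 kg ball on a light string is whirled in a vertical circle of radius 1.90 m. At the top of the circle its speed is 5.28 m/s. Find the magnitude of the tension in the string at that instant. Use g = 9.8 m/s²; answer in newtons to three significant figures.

9.21 N

At the top, both T and the weight mg point inward (toward the centre), so T + mg = mv²/r.
T = m(v²/r − g) = 1.89 × ((5.28)²/1.90 − 9.8) = 1.89 × (14.67 − 9.8) = 1.89 × 4.873 = 9.210 N.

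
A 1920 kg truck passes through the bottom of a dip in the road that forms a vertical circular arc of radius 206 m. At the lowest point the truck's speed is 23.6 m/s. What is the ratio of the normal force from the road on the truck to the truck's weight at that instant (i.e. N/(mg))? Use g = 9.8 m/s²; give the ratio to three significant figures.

At the bottom, N − mg = mv²/r, so N = m(v²/r + g) and N/(mg) = v²/(rg) + 1 = (23.6)²/(206 × 9.8) + 1 = 0.2759 + 1 = 1.276.

1.28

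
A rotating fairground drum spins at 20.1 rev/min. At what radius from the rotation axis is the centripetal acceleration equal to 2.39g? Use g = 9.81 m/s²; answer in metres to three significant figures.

ω = 20.1 rev/min × 2π/60 = 2.105 rad/s.
a_c = ω²r = 2.39g ⇒ r = 2.39 × 9.81 / (2.105)² = 23.45/4.430 = 5.292 m.

5.29 m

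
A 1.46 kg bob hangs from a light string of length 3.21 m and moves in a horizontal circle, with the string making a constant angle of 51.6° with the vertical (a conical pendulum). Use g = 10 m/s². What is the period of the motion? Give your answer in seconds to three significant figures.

r = L sinθ = 2.516 m. From T sinθ = mω²r and T cosθ = mg: tanθ = ω²r/g, so ω² = g tanθ / r = g/(L cosθ).
ω = √(g/(L cosθ)) = √(10.0/(3.21 × 0.6211)) = √5.015 = 2.239 rad/s.
Period = 2π/ω = 2.806 s.

2.81 s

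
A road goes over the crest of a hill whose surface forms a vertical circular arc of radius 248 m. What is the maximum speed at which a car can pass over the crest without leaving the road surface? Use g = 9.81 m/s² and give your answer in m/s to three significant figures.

49.3 m/s

At the crest the centre of the circle is below the car, so the net downward (centripetal) force is mg − N = mv²/r.
The car leaves the road when N → 0, giving v_max = √(g r) = √(9.81 × 248) = 49.32 m/s.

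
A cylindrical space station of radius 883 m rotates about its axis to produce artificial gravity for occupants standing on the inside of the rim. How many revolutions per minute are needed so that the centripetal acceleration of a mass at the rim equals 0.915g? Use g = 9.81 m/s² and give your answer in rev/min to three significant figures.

Require ω²r = 0.915g, so ω = √(0.915 × 9.81/883) = 0.1008 rad/s.
In rev/min: ω × 60/(2π) = 0.1008 × 60/(2π) = 0.9628 rev/min.

0.963 rev/min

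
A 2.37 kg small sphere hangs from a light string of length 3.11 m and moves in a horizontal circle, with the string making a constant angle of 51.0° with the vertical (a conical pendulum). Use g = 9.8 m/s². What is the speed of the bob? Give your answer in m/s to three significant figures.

The radius of the circle is r = L sinθ = 3.11 × sin 51.0° = 2.417 m.
Horizontally T sinθ = mv²/r and vertically T cosθ = mg, so tanθ = v²/(rg).
v = √(r g tanθ) = √(2.417 × 9.8 × 1.235) = √29.25 = 5.408 m/s.

5.41 m/s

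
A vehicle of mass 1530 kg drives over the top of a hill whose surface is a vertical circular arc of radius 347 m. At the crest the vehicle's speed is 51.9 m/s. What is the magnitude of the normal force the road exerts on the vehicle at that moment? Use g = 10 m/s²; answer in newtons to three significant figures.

At the crest the centripetal acceleration points downward (toward the centre of the arc), so mg − N = mv²/r.
N = m(g − v²/r) = 1530 × (10.0 − (51.9)²/347) = 1530 × (10.0 − 7.763) = 1530 × 2.237 = 3423 N.

3420 N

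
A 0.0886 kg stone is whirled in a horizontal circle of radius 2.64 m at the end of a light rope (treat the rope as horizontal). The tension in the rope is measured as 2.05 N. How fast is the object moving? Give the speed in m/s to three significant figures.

7.82 m/s

T = m v²/r ⇒ v = √(T r / m) = √(2.05 × 2.64 / 0.0886) = √61.08 = 7.816 m/s.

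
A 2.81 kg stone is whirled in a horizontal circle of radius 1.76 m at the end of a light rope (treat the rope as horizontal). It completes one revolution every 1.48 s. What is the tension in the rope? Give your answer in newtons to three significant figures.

89.1 N

v = 2πr/T = 2π × 1.76/1.48 = 7.472 m/s.
The tension is the only horizontal force, so it supplies the full centripetal force: T = m v²/r = 2.81 × (7.472)²/1.76 = 2.81 × 55.83/1.76 = 89.14 N.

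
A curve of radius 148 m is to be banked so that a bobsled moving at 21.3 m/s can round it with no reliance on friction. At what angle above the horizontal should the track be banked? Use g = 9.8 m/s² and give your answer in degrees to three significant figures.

17.4°

With no friction, the horizontal component of the normal force provides the centripetal force: N sinθ = mv²/r, while N cosθ = mg vertically.
Dividing: tanθ = v²/(r g) = (21.3)²/(148 × 9.8) = 453.7/1450 = 0.3128.
θ = arctan(0.3128) = 17.37°.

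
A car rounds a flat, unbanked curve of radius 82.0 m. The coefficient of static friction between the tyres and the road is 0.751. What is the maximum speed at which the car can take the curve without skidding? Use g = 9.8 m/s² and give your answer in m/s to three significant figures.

24.6 m/s

Friction provides the centripetal force on a flat curve. At maximum speed it is at its limiting value: μ_s m g = m v²/r.
Mass cancels: v_max = √(μ_s g r) = √(0.751 × 9.8 × 82.0) = √603.5 = 24.57 m/s.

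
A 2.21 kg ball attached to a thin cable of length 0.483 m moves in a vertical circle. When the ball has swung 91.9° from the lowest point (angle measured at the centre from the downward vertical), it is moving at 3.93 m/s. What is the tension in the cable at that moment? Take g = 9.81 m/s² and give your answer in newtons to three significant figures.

70.0 N

Take the radial direction toward the centre of the circle as positive. The component of the weight along the string toward the centre is −mg cos φ (φ measured from the bottom), so Newton's second law along the string gives T − mg cos φ = m v²/r.
cos 91.9° = -0.03316, so T = m(v²/r + g cos φ) = 2.21 × ((3.93)²/0.483 + 9.81 × -0.03316) = 2.21 × (31.98 + (-0.3253)) = 2.21 × 31.65 = 69.95 N.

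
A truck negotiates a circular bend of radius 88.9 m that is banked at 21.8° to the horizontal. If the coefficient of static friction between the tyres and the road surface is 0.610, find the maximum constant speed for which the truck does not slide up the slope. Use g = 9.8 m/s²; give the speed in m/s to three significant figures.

34.1 m/s

At the maximum speed, friction acts down the slope at its limiting value f = μN. Radially (horizontal, toward centre): N sinθ + μN cosθ = mv²/r. Vertically: N cosθ − μN sinθ = mg.
Dividing: v² = r g (sinθ + μcosθ)/(cosθ − μsinθ).
sinθ + μcosθ = 0.3714 + 0.610×0.9285 = 0.9377; cosθ − μsinθ = 0.9285 − 0.610×0.3714 = 0.7020.
v² = 88.9 × 9.8 × 0.9377/0.7020 = 1164 m²/s², so v = 34.12 m/s.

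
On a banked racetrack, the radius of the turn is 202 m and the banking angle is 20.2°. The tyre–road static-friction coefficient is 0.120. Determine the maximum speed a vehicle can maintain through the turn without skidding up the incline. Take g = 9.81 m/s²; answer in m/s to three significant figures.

At the maximum speed, friction acts down the slope at its limiting value f = μN. Radially (horizontal, toward centre): N sinθ + μN cosθ = mv²/r. Vertically: N cosθ − μN sinθ = mg.
Dividing: v² = r g (sinθ + μcosθ)/(cosθ − μsinθ).
sinθ + μcosθ = 0.3453 + 0.120×0.9385 = 0.4579; cosθ − μsinθ = 0.9385 − 0.120×0.3453 = 0.8971.
v² = 202 × 9.81 × 0.4579/0.8971 = 1012 m²/s², so v = 31.80 m/s.

31.8 m/s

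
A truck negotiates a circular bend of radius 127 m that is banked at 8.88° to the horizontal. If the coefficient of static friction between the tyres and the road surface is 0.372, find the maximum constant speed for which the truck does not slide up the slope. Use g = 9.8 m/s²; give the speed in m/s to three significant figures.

At the maximum speed, friction acts down the slope at its limiting value f = μN. Radially (horizontal, toward centre): N sinθ + μN cosθ = mv²/r. Vertically: N cosθ − μN sinθ = mg.
Dividing: v² = r g (sinθ + μcosθ)/(cosθ − μsinθ).
sinθ + μcosθ = 0.1544 + 0.372×0.9880 = 0.5219; cosθ − μsinθ = 0.9880 − 0.372×0.1544 = 0.9306.
v² = 127 × 9.8 × 0.5219/0.9306 = 698.0 m²/s², so v = 26.42 m/s.

26.4 m/s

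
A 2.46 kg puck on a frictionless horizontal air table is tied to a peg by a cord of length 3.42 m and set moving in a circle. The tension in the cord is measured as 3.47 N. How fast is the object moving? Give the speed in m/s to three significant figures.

T = m v²/r ⇒ v = √(T r / m) = √(3.47 × 3.42 / 2.46) = √4.824 = 2.196 m/s.

2.20 m/s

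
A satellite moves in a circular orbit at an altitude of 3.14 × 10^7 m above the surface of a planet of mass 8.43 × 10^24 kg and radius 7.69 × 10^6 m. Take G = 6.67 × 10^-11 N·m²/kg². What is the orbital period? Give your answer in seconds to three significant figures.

r = R + h = 7.69 × 10^6 + 3.14 × 10^7 = 3.909 × 10^7 m. Gravity provides the centripetal force: G M m / r² = m v² / r ⇒ v = √(GM/r) = 3793 m/s.
T = 2πr/v = 2π × 3.909 × 10^7 / 3793 = 64760 s.

64800 s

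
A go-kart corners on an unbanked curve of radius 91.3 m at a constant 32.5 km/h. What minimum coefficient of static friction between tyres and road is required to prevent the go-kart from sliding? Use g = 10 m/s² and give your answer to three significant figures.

v = 32.5/3.6 = 9.028 m/s.
Friction provides the centripetal force: μ_s m g = m v²/r, so μ_s = v²/(g r) = (9.028)²/(10.0 × 91.3) = 81.50/913.0 = 0.08927.

0.0893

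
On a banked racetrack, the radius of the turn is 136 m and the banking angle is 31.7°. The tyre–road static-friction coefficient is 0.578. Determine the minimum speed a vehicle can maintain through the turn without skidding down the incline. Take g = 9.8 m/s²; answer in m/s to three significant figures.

6.24 m/s

At the minimum speed, friction acts up the slope at its limiting value f = μN. Radially (horizontal, toward centre): N sinθ − μN cosθ = mv²/r. Vertically: N cosθ + μN sinθ = mg.
Dividing: v² = r g (sinθ − μcosθ)/(cosθ + μsinθ).
sinθ − μcosθ = 0.5255 − 0.578×0.8508 = 0.03370; cosθ + μsinθ = 0.8508 + 0.578×0.5255 = 1.155.
v² = 136 × 9.8 × 0.03370/1.155 = 38.91 m²/s², so v = 6.238 m/s.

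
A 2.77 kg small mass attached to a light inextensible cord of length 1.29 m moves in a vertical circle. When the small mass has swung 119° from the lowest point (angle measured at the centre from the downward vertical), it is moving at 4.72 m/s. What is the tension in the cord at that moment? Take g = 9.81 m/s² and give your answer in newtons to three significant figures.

34.7 N

Take the radial direction toward the centre of the circle as positive. The component of the weight along the string toward the centre is −mg cos φ (φ measured from the bottom), so Newton's second law along the string gives T − mg cos φ = m v²/r.
cos 119° = -0.4848, so T = m(v²/r + g cos φ) = 2.77 × ((4.72)²/1.29 + 9.81 × -0.4848) = 2.77 × (17.27 + (-4.756)) = 2.77 × 12.51 = 34.66 N.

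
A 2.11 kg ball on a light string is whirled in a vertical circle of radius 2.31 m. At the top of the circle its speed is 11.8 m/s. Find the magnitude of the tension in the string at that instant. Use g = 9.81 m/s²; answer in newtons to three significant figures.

At the top, both T and the weight mg point inward (toward the centre), so T + mg = mv²/r.
T = m(v²/r − g) = 2.11 × ((11.8)²/2.31 − 9.81) = 2.11 × (60.28 − 9.81) = 2.11 × 50.47 = 106.5 N.

106 N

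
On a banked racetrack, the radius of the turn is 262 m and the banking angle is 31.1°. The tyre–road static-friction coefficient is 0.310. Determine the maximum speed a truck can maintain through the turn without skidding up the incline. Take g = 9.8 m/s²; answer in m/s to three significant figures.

53.7 m/s

At the maximum speed, friction acts down the slope at its limiting value f = μN. Radially (horizontal, toward centre): N sinθ + μN cosθ = mv²/r. Vertically: N cosθ − μN sinθ = mg.
Dividing: v² = r g (sinθ + μcosθ)/(cosθ − μsinθ).
sinθ + μcosθ = 0.5165 + 0.310×0.8563 = 0.7820; cosθ − μsinθ = 0.8563 − 0.310×0.5165 = 0.6961.
v² = 262 × 9.8 × 0.7820/0.6961 = 2884 m²/s², so v = 53.70 m/s.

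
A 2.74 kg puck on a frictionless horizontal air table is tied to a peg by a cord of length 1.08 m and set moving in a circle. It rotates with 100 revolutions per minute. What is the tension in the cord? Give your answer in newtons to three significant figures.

325 N

ω = 100 rev/min × 2π/60 = 10.47 rad/s, so v = ωr = 10.47 × 1.08 = 11.31 m/s.
The tension is the only horizontal force, so it supplies the full centripetal force: T = m v²/r = 2.74 × (11.31)²/1.08 = 2.74 × 127.9/1.08 = 324.5 N.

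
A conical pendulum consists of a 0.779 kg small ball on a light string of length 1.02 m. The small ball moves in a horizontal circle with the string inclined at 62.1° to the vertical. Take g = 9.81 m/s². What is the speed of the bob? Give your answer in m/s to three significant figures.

4.09 m/s

The radius of the circle is r = L sinθ = 1.02 × sin 62.1° = 0.9014 m.
Horizontally T sinθ = mv²/r and vertically T cosθ = mg, so tanθ = v²/(rg).
v = √(r g tanθ) = √(0.9014 × 9.81 × 1.889) = √16.70 = 4.087 m/s.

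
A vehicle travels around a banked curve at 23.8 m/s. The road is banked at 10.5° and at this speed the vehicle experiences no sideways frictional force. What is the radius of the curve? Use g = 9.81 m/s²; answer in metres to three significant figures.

Frictionless banking: tanθ = v²/(rg), so r = v²/(g tanθ).
r = (23.8)²/(9.81 × tan 10.5°) = 566.4/(9.81 × 0.1853) = 566.4/1.818 = 311.5 m.

312 m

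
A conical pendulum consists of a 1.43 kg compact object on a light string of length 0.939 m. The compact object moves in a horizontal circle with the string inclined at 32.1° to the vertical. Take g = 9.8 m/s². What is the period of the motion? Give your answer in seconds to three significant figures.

r = L sinθ = 0.4990 m. From T sinθ = mω²r and T cosθ = mg: tanθ = ω²r/g, so ω² = g tanθ / r = g/(L cosθ).
ω = √(g/(L cosθ)) = √(9.8/(0.939 × 0.8471)) = √12.32 = 3.510 rad/s.
Period = 2π/ω = 1.790 s.

1.79 s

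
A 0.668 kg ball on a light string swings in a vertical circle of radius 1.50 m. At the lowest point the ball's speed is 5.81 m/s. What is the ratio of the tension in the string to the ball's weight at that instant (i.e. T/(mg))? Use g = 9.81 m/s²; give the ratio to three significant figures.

At the bottom, T − mg = mv²/r, so T = m(v²/r + g) and T/(mg) = v²/(rg) + 1 = (5.81)²/(1.50 × 9.81) + 1 = 2.294 + 1 = 3.294.

3.29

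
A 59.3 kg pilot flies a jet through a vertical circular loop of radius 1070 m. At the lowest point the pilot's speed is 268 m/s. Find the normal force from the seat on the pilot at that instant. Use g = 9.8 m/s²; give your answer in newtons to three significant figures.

At the lowest point, N points up (toward the centre) and the weight mg points down (away from the centre), so the net inward force is N − mg = mv²/r.
N = m(v²/r + g) = 59.3 × ((268)²/1070 + 9.8) = 59.3 × (67.13 + 9.8) = 59.3 × 76.93 = 4562 N.

4560 N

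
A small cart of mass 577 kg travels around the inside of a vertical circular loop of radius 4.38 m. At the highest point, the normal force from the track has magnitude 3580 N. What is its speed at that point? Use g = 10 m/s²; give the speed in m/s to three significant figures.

At the top, N + mg = mv²/r, so v = √(r(N/m + g)) = √(4.38 × (3580/577 + 10.0)) = √(4.38 × 16.20) = √70.98 = 8.425 m/s.

8.42 m/s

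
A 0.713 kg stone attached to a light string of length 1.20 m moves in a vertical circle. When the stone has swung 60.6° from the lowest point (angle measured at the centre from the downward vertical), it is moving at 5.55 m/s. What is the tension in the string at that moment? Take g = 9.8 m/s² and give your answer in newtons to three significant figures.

21.7 N

Take the radial direction toward the centre of the circle as positive. The component of the weight along the string toward the centre is −mg cos φ (φ measured from the bottom), so Newton's second law along the string gives T − mg cos φ = m v²/r.
cos 60.6° = 0.4909, so T = m(v²/r + g cos φ) = 0.713 × ((5.55)²/1.20 + 9.8 × 0.4909) = 0.713 × (25.67 + (4.811)) = 0.713 × 30.48 = 21.73 N.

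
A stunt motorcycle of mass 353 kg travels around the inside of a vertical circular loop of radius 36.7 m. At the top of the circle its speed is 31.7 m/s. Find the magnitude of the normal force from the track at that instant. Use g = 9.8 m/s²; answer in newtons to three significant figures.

At the top, both N and the weight mg point inward (toward the centre), so N + mg = mv²/r.
N = m(v²/r − g) = 353 × ((31.7)²/36.7 − 9.8) = 353 × (27.38 − 9.8) = 353 × 17.58 = 6206 N.

6210 N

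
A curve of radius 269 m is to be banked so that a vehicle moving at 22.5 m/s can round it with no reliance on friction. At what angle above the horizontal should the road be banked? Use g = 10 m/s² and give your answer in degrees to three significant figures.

With no friction, the horizontal component of the normal force provides the centripetal force: N sinθ = mv²/r, while N cosθ = mg vertically.
Dividing: tanθ = v²/(r g) = (22.5)²/(269 × 10.0) = 506.2/2690 = 0.1882.
θ = arctan(0.1882) = 10.66°.

10.7°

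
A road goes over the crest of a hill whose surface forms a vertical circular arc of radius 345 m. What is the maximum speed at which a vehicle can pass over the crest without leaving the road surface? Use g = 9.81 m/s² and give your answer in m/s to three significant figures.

58.2 m/s

At the crest the centre of the circle is below the vehicle, so the net downward (centripetal) force is mg − N = mv²/r.
The vehicle leaves the road when N → 0, giving v_max = √(g r) = √(9.81 × 345) = 58.18 m/s.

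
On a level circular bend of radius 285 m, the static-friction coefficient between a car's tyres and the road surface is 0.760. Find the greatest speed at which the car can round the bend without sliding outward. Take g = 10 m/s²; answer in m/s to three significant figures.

46.5 m/s

Friction provides the centripetal force on a flat curve. At maximum speed it is at its limiting value: μ_s m g = m v²/r.
Mass cancels: v_max = √(μ_s g r) = √(0.760 × 10.0 × 285) = √2166 = 46.54 m/s.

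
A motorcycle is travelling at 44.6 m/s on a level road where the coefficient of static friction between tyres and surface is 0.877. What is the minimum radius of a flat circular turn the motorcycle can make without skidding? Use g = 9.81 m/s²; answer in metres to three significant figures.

At the limit, μ_s m g = m v²/r, so r_min = v²/(μ_s g) = (44.6)²/(0.877 × 9.81) = 1989/8.603 = 231.2 m.

231 m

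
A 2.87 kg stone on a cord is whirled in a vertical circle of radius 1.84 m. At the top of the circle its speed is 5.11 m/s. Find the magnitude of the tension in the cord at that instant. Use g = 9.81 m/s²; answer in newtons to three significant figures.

At the top, both T and the weight mg point inward (toward the centre), so T + mg = mv²/r.
T = m(v²/r − g) = 2.87 × ((5.11)²/1.84 − 9.81) = 2.87 × (14.19 − 9.81) = 2.87 × 4.381 = 12.57 N.

12.6 N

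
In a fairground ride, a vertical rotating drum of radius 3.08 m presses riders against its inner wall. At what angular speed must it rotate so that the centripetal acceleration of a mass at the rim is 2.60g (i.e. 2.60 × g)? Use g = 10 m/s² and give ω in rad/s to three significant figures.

Centripetal acceleration a_c = ω²r. Setting ω²r = 2.60g:
ω = √(2.60g / r) = √(2.60 × 10.0 / 3.08) = √8.442 = 2.905 rad/s.

2.91 rad/s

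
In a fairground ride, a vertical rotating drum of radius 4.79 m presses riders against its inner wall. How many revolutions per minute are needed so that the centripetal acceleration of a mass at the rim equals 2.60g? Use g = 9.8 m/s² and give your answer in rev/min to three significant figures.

Require ω²r = 2.60g, so ω = √(2.60 × 9.8/4.79) = 2.306 rad/s.
In rev/min: ω × 60/(2π) = 2.306 × 60/(2π) = 22.02 rev/min.

22.0 rev/min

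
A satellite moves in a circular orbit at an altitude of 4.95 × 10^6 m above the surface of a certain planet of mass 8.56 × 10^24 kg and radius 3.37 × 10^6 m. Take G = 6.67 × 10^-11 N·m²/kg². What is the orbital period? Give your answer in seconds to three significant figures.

r = R + h = 3.37 × 10^6 + 4.95 × 10^6 = 8.320 × 10^6 m. Gravity provides the centripetal force: G M m / r² = m v² / r ⇒ v = √(GM/r) = 8284 m/s.
T = 2πr/v = 2π × 8.320 × 10^6 / 8284 = 6311 s.

6310 s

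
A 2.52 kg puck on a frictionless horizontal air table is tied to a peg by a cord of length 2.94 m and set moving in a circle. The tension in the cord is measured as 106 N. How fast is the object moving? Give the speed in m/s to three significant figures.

11.1 m/s

T = m v²/r ⇒ v = √(T r / m) = √(106 × 2.94 / 2.52) = √123.7 = 11.12 m/s.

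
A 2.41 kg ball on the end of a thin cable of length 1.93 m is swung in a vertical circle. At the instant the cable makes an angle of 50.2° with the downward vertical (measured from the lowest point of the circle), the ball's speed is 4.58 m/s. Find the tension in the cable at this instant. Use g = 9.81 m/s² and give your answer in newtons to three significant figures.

Take the radial direction toward the centre of the circle as positive. The component of the weight along the string toward the centre is −mg cos φ (φ measured from the bottom), so Newton's second law along the string gives T − mg cos φ = m v²/r.
cos 50.2° = 0.6401, so T = m(v²/r + g cos φ) = 2.41 × ((4.58)²/1.93 + 9.81 × 0.6401) = 2.41 × (10.87 + (6.279)) = 2.41 × 17.15 = 41.33 N.

41.3 N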